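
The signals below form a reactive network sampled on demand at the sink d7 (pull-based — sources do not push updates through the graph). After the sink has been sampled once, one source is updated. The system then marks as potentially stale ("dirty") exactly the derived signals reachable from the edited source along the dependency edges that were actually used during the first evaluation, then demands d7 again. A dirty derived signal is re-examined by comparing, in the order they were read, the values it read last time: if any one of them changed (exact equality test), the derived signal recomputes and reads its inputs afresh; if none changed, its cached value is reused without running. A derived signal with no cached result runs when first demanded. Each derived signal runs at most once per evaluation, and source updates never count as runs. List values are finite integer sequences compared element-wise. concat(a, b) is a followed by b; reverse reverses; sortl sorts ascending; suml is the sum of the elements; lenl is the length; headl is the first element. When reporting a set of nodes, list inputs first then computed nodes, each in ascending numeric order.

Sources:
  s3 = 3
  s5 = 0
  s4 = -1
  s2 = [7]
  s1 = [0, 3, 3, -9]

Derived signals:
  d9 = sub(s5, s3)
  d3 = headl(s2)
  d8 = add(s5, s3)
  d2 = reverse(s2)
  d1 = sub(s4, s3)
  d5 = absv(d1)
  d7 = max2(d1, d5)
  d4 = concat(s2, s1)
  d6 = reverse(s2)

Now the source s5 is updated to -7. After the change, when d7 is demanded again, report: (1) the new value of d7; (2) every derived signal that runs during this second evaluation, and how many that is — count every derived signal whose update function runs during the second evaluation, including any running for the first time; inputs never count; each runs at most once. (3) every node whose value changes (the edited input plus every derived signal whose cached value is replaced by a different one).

Initial pass — values computed on the first demand:
  d1 = sub(-1, 3) = -4
  d5 = absv(-4) = 4
  d7 = max2(-4, 4) = 4

Second demand — change propagation:
  no demanded computation ever read s5, so the edit dirties nothing and nothing runs.

The important point: nothing the output needs ever reads s5, so the edit is invisible to it.

d7 now evaluates to 4.
Run set: none (0 run).
Changed values: s5.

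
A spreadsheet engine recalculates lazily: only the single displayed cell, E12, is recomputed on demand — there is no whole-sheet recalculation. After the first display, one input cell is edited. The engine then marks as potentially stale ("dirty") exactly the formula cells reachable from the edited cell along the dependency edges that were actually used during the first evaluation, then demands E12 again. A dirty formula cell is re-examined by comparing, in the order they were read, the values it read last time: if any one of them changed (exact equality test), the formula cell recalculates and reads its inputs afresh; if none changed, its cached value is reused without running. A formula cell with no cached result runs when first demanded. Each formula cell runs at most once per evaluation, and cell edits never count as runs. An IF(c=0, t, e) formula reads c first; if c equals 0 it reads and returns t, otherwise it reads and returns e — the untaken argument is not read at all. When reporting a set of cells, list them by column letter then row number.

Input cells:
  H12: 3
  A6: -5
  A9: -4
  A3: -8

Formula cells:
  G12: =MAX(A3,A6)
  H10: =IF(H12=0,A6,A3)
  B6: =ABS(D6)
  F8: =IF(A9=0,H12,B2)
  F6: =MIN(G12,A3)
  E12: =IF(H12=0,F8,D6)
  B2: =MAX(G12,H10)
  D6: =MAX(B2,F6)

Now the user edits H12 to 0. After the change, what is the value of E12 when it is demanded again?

First evaluation (everything demanded from the output):
  G12 = MAX(-8, -5) = -5
  F6 = MIN(-5, -8) = -8
  H10 = IF(H12=0: H12=3 -> else branch A3) = -8
  B2 = MAX(-5, -8) = -5
  D6 = MAX(-5, -8) = -5
  E12 = IF(H12=0: H12=3 -> else branch D6) = -5

Propagation after the edit:
  H10: runs — H12 3->0; result -5.
  B2: runs — H10 -8->-5; result -5 (same value as before).
  D6: marked dirty but never re-examined — demand shifted away from it.
  F8: demanded for the first time — runs, produces -5.
  E12: runs — H12 3->0; result -5 (same value as before).

Key observation: a condition flipped, so demand moved to the other branch — D6 is never re-examined.

New value of E12: -5.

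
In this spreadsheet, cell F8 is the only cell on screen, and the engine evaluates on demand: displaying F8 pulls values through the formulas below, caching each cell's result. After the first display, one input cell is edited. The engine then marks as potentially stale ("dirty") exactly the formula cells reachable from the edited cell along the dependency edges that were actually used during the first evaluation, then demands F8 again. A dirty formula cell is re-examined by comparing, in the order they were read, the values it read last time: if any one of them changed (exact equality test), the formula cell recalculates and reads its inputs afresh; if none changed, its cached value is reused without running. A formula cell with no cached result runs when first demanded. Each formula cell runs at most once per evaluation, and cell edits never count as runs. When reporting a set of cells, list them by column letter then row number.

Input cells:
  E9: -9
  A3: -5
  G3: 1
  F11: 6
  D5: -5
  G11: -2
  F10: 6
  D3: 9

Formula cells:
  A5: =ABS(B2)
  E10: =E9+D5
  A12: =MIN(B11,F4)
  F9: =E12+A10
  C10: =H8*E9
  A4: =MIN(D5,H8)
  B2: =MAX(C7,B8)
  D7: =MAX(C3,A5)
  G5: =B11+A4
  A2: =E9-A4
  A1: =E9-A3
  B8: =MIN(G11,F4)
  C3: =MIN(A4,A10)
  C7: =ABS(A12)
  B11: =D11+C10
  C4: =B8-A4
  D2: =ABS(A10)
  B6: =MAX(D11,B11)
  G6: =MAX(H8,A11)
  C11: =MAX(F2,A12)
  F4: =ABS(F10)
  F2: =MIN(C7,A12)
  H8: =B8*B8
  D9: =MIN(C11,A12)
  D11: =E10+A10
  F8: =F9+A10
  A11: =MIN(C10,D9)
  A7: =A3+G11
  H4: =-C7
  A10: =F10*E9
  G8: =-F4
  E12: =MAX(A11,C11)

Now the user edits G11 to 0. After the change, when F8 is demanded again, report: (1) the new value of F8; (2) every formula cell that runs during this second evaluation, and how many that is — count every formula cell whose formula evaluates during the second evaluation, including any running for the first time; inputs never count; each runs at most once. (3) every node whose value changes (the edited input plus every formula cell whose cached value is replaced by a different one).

Initial pass — values computed on the first demand:
  A10 = 6 * -9 = -54
  E10 = -9 + -5 = -14
  D11 = -14 + -54 = -68
  F4 = ABS(6) = 6
  B8 = MIN(-2, 6) = -2
  H8 = -2 * -2 = 4
  C10 = 4 * -9 = -36
  B11 = -68 + -36 = -104
  A12 = MIN(-104, 6) = -104
  C7 = ABS(-104) = 104
  F2 = MIN(104, -104) = -104
  C11 = MAX(-104, -104) = -104
  D9 = MIN(-104, -104) = -104
  A11 = MIN(-36, -104) = -104
  E12 = MAX(-104, -104) = -104
  F9 = -104 + -54 = -158
  F8 = -158 + -54 = -212

Second demand — change propagation:
  B8: re-runs because G11 -2->0; new result 0.
  H8: re-runs because B8 -2->0; B8 -2->0; new result 0.
  C10: re-runs because H8 4->0; new result 0.
  B11: re-runs because C10 -36->0; new result -68.
  A12: re-runs because B11 -104->-68; new result -68.
  C7: re-runs because A12 -104->-68; new result 68.
  F2: re-runs because C7 104->68; A12 -104->-68; new result -68.
  C11: re-runs because F2 -104->-68; A12 -104->-68; new result -68.
  D9: re-runs because C11 -104->-68; A12 -104->-68; new result -68.
  A11: re-runs because C10 -36->0; D9 -104->-68; new result -68.
  E12: re-runs because A11 -104->-68; C11 -104->-68; new result -68.
  F9: re-runs because E12 -104->-68; new result -122.
  F8: re-runs because F9 -158->-122; new result -176.

F8 now evaluates to -176.
Run set: A11, A12, B8, B11, C7, C10, C11, D9, E12, F2, F8, F9, H8 (13 run).
Changed values: A11, A12, B8, B11, C7, C10, C11, D9, E12, F2, F8, F9, G11, H8.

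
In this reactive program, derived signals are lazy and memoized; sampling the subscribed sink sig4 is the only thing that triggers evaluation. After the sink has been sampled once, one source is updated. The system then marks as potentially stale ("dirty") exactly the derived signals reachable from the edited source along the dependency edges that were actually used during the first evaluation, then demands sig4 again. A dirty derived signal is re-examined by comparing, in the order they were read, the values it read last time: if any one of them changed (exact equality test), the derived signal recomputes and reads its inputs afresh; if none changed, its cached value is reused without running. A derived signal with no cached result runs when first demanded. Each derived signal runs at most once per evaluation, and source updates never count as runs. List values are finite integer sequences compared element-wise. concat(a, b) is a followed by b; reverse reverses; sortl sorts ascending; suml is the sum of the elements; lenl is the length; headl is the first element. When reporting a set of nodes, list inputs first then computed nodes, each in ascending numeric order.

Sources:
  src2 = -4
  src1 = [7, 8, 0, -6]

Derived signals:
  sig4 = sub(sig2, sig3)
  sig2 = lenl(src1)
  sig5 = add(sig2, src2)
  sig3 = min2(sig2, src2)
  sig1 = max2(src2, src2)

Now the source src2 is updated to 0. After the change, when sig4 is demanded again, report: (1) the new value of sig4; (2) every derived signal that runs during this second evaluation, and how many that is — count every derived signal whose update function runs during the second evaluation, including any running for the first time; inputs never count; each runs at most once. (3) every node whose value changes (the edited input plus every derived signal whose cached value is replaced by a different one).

First demand of the output computes:
  sig2 = lenl([7, 8, 0, -6]) = 4
  sig3 = min2(4, -4) = -4
  sig4 = sub(4, -4) = 8

After the edit, cleaning proceeds:
  sig3: a read changed (src2 -4->0) — executes, giving 0.
  sig4: a read changed (sig3 -4->0) — executes, giving 4.

Demanding sig4 again yields 4.
2 derived signals run: sig3, sig4.
The nodes whose values change: src2, sig3, sig4.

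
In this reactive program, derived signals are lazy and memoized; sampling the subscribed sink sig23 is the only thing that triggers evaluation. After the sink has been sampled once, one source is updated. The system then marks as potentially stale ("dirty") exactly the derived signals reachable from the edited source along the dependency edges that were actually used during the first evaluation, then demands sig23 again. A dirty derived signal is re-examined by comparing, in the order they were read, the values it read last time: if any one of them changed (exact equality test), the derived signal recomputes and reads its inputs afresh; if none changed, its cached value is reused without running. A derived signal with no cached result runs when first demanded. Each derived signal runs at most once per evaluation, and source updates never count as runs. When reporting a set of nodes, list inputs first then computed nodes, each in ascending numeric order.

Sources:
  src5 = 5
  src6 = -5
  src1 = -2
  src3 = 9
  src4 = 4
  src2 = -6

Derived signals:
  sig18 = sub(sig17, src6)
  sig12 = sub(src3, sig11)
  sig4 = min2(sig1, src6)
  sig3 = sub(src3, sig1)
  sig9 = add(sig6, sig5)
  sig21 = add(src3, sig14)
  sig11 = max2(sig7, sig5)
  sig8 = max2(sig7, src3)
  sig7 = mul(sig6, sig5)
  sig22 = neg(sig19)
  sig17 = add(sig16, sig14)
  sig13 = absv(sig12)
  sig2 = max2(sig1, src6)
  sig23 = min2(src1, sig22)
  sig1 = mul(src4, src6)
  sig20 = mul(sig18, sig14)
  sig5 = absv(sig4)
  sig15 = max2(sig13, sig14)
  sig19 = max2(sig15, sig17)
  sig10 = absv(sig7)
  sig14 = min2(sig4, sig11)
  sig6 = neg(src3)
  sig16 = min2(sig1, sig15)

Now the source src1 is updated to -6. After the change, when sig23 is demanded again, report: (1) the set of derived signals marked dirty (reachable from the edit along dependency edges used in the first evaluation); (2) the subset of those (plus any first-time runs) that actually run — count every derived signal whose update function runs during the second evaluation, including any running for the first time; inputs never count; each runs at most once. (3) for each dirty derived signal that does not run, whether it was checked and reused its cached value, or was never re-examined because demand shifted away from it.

The edit dirties: sig23.
1 derived signals run: sig23.
No dirty derived signal escaped a run.

First demand of the output computes:
  sig1 = mul(4, -5) = -20
  sig4 = min2(-20, -5) = -20
  sig5 = absv(-20) = 20
  sig6 = neg(9) = -9
  sig7 = mul(-9, 20) = -180
  sig11 = max2(-180, 20) = 20
  sig12 = sub(9, 20) = -11
  sig13 = absv(-11) = 11
  sig14 = min2(-20, 20) = -20
  sig15 = max2(11, -20) = 11
  sig16 = min2(-20, 11) = -20
  sig17 = add(-20, -20) = -40
  sig19 = max2(11, -40) = 11
  sig22 = neg(11) = -11
  sig23 = min2(-2, -11) = -11

After the edit, cleaning proceeds:
  sig23: a read changed (src1 -2->-6) — executes, giving -11 — identical to its old value.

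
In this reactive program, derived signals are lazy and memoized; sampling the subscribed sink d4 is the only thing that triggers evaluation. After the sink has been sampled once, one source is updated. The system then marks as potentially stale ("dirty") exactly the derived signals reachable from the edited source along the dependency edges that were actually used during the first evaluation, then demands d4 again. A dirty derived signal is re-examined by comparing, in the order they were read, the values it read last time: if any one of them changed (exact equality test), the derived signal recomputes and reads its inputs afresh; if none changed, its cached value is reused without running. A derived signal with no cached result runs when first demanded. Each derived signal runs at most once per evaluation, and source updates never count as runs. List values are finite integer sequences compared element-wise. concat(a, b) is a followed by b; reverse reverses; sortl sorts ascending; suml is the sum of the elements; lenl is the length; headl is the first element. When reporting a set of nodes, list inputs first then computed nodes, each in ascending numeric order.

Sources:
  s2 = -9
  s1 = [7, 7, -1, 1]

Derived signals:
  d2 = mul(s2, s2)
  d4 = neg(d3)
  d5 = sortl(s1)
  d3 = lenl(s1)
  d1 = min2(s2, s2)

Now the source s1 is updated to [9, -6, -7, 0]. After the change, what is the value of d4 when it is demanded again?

First demand of the output computes:
  d3 = lenl([7, 7, -1, 1]) = 4
  d4 = neg(4) = -4

After the edit, cleaning proceeds:
  d3: a read changed (s1 [7, 7, -1, 1]->[9, -6, -7, 0]) — executes, giving 4 — identical to its old value.
  d4: dirty, but its reads are unchanged (d3 unchanged); cached -4 stands.

Note the absorption at d3: it re-runs yet its value is the same, leaving the output's value untouched.

Demanding d4 again yields -4.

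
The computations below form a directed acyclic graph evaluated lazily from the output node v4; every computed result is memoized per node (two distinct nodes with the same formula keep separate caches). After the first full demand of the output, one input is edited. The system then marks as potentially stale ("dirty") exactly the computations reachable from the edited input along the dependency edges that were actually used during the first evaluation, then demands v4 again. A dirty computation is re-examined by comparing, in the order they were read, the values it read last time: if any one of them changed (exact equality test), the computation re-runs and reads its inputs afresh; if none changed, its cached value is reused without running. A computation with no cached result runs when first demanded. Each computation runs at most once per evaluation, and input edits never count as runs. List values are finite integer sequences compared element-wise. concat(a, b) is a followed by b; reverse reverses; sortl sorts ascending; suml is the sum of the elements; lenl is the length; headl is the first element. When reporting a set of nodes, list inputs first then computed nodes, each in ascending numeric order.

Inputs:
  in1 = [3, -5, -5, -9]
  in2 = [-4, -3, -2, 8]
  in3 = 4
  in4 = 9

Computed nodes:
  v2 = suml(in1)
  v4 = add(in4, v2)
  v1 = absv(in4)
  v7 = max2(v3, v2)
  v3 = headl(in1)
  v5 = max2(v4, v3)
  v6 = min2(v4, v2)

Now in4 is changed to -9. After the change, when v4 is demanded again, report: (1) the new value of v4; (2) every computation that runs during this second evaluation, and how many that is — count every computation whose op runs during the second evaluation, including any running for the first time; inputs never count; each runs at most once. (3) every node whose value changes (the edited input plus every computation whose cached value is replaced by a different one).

Demanding v4 again yields -25.
1 computations run: v4.
The nodes whose values change: in4, v4.

First demand of the output computes:
  v2 = suml([3, -5, -5, -9]) = -16
  v4 = add(9, -16) = -7

After the edit, cleaning proceeds:
  v4: a read changed (in4 9->-9) — executes, giving -25.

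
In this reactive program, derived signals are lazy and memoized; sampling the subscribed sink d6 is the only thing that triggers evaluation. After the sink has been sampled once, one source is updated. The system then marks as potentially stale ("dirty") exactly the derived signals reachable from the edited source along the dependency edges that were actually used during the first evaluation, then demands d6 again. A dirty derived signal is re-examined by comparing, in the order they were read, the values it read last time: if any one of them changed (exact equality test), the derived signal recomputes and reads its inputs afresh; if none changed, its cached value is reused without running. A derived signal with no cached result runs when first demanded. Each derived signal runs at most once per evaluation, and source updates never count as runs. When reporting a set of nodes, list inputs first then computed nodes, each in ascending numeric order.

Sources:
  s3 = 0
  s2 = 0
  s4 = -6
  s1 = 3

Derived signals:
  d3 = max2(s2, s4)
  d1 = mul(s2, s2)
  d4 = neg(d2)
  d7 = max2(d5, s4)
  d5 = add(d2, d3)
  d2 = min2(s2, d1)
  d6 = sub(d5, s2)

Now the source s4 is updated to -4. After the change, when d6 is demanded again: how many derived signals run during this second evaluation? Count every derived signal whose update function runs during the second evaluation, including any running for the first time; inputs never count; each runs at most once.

1 derived signals run: d3.
Note the absorption at d3: it re-runs yet its value is the same, leaving the output's value untouched.

First demand of the output computes:
  d1 = mul(0, 0) = 0
  d2 = min2(0, 0) = 0
  d3 = max2(0, -6) = 0
  d5 = add(0, 0) = 0
  d6 = sub(0, 0) = 0

After the edit, cleaning proceeds:
  d3: a read changed (s4 -6->-4) — executes, giving 0 — identical to its old value.
  d5: dirty, but its reads are unchanged (d2 unchanged, d3 unchanged); cached 0 stands.
  d6: dirty, but its reads are unchanged (d5 unchanged, s2 unchanged); cached 0 stands.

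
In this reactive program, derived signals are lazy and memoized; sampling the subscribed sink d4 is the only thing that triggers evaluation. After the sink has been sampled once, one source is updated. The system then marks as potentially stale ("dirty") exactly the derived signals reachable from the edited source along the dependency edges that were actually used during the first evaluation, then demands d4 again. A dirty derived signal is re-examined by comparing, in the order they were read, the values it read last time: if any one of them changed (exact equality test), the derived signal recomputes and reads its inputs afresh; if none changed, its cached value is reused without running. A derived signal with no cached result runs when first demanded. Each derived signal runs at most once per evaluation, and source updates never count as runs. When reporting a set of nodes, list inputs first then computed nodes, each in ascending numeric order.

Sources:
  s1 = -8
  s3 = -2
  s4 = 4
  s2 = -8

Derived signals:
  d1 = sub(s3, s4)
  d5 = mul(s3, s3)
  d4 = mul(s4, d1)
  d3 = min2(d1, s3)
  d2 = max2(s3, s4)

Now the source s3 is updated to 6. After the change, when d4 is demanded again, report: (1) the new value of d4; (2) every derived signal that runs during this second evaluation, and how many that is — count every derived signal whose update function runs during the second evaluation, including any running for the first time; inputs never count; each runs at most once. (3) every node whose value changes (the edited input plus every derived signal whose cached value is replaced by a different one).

First demand of the output computes:
  d1 = sub(-2, 4) = -6
  d4 = mul(4, -6) = -24

After the edit, cleaning proceeds:
  d1: a read changed (s3 -2->6) — executes, giving 2.
  d4: a read changed (d1 -6->2) — executes, giving 8.

Demanding d4 again yields 8.
2 derived signals run: d1, d4.
The nodes whose values change: s3, d1, d4.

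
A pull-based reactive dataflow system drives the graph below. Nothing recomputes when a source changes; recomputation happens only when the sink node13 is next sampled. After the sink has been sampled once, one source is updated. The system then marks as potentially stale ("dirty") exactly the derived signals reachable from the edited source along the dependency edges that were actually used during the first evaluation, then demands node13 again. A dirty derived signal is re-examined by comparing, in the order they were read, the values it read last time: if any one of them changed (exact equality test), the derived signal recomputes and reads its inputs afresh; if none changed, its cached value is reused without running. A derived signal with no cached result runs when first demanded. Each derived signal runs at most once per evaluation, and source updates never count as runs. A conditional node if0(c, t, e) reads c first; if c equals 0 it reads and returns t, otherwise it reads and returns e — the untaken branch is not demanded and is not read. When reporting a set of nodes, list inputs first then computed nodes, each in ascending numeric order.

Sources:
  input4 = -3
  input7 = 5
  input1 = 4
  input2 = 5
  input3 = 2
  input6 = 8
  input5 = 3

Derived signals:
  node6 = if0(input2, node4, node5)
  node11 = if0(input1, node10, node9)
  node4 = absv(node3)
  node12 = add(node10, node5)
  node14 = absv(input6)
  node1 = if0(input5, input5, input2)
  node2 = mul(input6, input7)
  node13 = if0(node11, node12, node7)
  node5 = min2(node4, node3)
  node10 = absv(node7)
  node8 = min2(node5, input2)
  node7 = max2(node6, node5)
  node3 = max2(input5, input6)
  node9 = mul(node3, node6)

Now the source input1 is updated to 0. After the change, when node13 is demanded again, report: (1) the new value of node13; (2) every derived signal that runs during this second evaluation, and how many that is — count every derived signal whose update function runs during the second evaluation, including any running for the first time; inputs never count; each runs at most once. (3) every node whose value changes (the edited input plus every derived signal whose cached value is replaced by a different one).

First evaluation (everything demanded from the output):
  node3 = max2(3, 8) = 8
  node4 = absv(8) = 8
  node5 = min2(8, 8) = 8
  node6 = if0(input2=5 -> else branch node5) = 8
  node7 = max2(8, 8) = 8
  node9 = mul(8, 8) = 64
  node11 = if0(input1=4 -> else branch node9) = 64
  node13 = if0(node11=64 -> else branch node7) = 8

Propagation after the edit:
  node10: demanded for the first time — runs, produces 8.
  node11: runs — input1 4->0; result 8.
  node13: runs — node11 64->8; result 8 (same value as before).

Key observation: a condition flipped, so demand reaches new nodes — node10 runs for the first time.

New value of node13: 8.
Derived signals that run: node10, node11, node13 — 3 in total.
Values that change: input1, node11.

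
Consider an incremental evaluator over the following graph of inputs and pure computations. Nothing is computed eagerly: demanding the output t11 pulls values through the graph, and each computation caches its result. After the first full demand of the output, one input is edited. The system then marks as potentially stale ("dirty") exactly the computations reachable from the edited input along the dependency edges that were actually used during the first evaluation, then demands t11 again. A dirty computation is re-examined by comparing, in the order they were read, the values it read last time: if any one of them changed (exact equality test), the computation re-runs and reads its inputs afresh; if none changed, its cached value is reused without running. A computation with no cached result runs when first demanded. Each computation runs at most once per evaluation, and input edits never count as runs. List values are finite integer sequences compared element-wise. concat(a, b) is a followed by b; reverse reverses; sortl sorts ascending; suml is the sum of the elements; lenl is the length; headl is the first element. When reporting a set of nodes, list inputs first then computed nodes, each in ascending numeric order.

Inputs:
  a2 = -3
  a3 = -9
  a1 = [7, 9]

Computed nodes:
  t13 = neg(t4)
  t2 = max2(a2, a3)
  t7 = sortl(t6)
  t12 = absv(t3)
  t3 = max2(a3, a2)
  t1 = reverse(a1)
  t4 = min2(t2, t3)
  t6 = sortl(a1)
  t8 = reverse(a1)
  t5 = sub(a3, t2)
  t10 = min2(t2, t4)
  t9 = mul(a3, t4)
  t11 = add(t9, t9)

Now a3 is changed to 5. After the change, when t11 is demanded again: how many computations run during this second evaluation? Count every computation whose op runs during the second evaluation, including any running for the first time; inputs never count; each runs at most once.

Run set: t2, t3, t4, t9, t11 (5 run).

Initial pass — values computed on the first demand:
  t2 = max2(-3, -9) = -3
  t3 = max2(-9, -3) = -3
  t4 = min2(-3, -3) = -3
  t9 = mul(-9, -3) = 27
  t11 = add(27, 27) = 54

Second demand — change propagation:
  t2: re-runs because a3 -9->5; new result 5.
  t3: re-runs because a3 -9->5; new result 5.
  t4: re-runs because t2 -3->5; t3 -3->5; new result 5.
  t9: re-runs because a3 -9->5; t4 -3->5; new result 25.
  t11: re-runs because t9 27->25; t9 27->25; new result 50.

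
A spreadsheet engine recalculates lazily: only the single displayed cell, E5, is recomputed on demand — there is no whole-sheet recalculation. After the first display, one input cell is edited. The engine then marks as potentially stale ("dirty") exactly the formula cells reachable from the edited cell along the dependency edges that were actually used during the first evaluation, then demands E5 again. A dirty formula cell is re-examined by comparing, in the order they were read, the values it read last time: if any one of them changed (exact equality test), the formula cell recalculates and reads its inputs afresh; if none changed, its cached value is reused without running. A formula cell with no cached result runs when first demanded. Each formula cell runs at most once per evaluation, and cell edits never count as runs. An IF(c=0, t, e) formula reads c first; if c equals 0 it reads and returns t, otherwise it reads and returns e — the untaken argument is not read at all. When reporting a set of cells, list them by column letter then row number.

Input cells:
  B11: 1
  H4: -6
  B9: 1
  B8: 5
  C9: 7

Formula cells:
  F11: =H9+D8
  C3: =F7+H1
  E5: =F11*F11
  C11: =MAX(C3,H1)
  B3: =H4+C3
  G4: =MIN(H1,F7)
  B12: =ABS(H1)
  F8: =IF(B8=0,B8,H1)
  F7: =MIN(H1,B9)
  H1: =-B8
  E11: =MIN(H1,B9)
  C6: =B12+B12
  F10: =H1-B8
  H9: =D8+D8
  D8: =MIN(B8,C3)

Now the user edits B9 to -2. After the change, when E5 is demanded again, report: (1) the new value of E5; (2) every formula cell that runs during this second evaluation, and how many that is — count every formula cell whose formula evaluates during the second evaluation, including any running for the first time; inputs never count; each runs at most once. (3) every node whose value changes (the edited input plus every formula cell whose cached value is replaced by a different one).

New value of E5: 900.
Formula cells that run: F7 — 1 in total.
Values that change: B9.
Key observation: the change is absorbed at F7 — it re-runs but produces the same value, and the output's value is unchanged.

First evaluation (everything demanded from the output):
  H1 = -(5) = -5
  F7 = MIN(-5, 1) = -5
  C3 = -5 + -5 = -10
  D8 = MIN(5, -10) = -10
  H9 = -10 + -10 = -20
  F11 = -20 + -10 = -30
  E5 = -30 * -30 = 900

Propagation after the edit:
  F7: runs — B9 1->-2; result -5 (same value as before).
  C3: checked — values it read are unchanged (F7 unchanged, H1 unchanged); reused cached -10 without running.
  D8: checked — values it read are unchanged (B8 unchanged, C3 unchanged); reused cached -10 without running.
  H9: checked — values it read are unchanged (D8 unchanged, D8 unchanged); reused cached -20 without running.
  F11: checked — values it read are unchanged (H9 unchanged, D8 unchanged); reused cached -30 without running.
  E5: checked — values it read are unchanged (F11 unchanged, F11 unchanged); reused cached 900 without running.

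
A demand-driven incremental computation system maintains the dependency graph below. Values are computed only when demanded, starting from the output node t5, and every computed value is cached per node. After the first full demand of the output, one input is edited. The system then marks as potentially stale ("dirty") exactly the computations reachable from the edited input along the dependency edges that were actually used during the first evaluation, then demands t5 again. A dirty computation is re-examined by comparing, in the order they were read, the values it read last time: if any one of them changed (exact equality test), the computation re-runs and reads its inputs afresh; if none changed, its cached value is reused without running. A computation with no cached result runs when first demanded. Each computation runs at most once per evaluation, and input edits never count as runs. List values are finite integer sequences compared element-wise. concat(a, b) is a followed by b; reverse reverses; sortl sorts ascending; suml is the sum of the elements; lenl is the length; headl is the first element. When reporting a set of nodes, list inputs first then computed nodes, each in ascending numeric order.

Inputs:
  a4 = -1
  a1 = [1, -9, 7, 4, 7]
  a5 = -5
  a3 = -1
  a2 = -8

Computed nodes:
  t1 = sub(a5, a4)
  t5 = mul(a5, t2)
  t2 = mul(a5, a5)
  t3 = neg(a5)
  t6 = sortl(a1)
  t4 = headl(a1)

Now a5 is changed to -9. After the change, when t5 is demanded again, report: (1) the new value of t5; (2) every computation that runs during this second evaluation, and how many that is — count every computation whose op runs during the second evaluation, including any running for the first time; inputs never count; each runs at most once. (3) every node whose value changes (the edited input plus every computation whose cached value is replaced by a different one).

First evaluation (everything demanded from the output):
  t2 = mul(-5, -5) = 25
  t5 = mul(-5, 25) = -125

Propagation after the edit:
  t2: runs — a5 -5->-9; a5 -5->-9; result 81.
  t5: runs — a5 -5->-9; t2 25->81; result -729.

New value of t5: -729.
Computations that run: t2, t5 — 2 in total.
Values that change: a5, t2, t5.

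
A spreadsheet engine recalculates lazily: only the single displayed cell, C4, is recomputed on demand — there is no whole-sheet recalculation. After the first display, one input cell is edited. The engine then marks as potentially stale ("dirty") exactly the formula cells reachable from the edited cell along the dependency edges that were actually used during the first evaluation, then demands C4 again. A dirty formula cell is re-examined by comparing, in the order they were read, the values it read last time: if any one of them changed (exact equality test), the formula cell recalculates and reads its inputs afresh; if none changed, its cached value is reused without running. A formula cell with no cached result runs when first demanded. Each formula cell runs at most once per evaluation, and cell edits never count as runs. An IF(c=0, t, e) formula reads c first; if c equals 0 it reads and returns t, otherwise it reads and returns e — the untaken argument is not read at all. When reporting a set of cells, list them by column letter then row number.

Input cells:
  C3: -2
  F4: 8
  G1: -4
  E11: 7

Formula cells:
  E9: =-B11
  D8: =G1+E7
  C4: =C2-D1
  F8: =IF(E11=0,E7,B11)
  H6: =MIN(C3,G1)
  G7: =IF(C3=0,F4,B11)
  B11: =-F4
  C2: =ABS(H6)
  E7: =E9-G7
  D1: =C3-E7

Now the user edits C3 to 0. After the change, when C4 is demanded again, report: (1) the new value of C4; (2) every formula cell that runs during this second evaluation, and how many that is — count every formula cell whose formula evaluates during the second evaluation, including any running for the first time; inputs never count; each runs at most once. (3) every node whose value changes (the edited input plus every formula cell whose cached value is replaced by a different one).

New value of C4: 4.
Formula cells that run: C4, D1, E7, G7, H6 — 5 in total.
Values that change: C3, C4, D1, E7, G7.
Key observation: the cutoff stops propagation at C2 — its inputs' values are unchanged, so it reuses its cache.

First evaluation (everything demanded from the output):
  B11 = -(8) = -8
  E9 = -(-8) = 8
  G7 = IF(C3=0: C3=-2 -> else branch B11) = -8
  E7 = 8 - -8 = 16
  D1 = -2 - 16 = -18
  H6 = MIN(-2, -4) = -4
  C2 = ABS(-4) = 4
  C4 = 4 - -18 = 22

Propagation after the edit:
  G7: runs — C3 -2->0; result 8.
  E7: runs — G7 -8->8; result 0.
  D1: runs — C3 -2->0; E7 16->0; result 0.
  H6: runs — C3 -2->0; result -4 (same value as before).
  C2: checked — values it read are unchanged (H6 unchanged); reused cached 4 without running.
  C4: runs — D1 -18->0; result 4.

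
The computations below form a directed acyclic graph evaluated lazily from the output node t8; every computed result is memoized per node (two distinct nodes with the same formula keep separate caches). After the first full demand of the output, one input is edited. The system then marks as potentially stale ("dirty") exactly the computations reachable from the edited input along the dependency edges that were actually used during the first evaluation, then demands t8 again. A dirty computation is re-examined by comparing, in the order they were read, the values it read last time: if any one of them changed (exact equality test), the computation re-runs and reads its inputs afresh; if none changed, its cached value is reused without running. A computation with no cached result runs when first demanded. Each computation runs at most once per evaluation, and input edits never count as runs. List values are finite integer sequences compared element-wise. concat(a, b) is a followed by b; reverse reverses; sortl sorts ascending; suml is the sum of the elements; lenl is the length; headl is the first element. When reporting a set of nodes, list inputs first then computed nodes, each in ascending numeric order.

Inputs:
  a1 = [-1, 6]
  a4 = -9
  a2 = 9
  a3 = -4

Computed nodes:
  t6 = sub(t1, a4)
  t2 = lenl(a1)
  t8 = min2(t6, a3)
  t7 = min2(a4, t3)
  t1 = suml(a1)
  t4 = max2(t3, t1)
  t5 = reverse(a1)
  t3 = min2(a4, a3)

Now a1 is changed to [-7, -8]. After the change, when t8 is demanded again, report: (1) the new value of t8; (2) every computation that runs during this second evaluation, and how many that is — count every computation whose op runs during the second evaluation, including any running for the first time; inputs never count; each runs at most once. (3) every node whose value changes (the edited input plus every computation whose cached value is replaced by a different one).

First demand of the output computes:
  t1 = suml([-1, 6]) = 5
  t6 = sub(5, -9) = 14
  t8 = min2(14, -4) = -4

After the edit, cleaning proceeds:
  t1: a read changed (a1 [-1, 6]->[-7, -8]) — executes, giving -15.
  t6: a read changed (t1 5->-15) — executes, giving -6.
  t8: a read changed (t6 14->-6) — executes, giving -6.

Demanding t8 again yields -6.
3 computations run: t1, t6, t8.
The nodes whose values change: a1, t1, t6, t8.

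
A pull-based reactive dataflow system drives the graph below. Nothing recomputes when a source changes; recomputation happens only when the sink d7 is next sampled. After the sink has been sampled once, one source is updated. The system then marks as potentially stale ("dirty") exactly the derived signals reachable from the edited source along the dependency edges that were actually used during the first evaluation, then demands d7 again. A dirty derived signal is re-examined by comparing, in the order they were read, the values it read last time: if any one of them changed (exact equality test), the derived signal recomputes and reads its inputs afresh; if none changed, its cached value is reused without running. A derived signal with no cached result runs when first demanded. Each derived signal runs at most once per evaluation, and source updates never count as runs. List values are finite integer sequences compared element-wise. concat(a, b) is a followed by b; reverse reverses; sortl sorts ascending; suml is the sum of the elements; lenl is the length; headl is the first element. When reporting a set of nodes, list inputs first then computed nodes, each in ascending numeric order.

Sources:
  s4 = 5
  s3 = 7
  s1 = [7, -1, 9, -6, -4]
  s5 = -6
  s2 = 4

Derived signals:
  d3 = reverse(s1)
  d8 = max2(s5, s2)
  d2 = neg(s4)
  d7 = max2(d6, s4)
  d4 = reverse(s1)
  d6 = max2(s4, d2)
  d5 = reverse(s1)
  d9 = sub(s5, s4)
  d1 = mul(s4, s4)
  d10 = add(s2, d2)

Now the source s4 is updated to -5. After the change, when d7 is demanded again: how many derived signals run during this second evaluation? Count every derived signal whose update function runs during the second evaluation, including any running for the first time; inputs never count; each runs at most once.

Derived signals that run: d2, d6, d7 — 3 in total.

First evaluation (everything demanded from the output):
  d2 = neg(5) = -5
  d6 = max2(5, -5) = 5
  d7 = max2(5, 5) = 5

Propagation after the edit:
  d2: runs — s4 5->-5; result 5.
  d6: runs — s4 5->-5; d2 -5->5; result 5 (same value as before).
  d7: runs — s4 5->-5; result 5 (same value as before).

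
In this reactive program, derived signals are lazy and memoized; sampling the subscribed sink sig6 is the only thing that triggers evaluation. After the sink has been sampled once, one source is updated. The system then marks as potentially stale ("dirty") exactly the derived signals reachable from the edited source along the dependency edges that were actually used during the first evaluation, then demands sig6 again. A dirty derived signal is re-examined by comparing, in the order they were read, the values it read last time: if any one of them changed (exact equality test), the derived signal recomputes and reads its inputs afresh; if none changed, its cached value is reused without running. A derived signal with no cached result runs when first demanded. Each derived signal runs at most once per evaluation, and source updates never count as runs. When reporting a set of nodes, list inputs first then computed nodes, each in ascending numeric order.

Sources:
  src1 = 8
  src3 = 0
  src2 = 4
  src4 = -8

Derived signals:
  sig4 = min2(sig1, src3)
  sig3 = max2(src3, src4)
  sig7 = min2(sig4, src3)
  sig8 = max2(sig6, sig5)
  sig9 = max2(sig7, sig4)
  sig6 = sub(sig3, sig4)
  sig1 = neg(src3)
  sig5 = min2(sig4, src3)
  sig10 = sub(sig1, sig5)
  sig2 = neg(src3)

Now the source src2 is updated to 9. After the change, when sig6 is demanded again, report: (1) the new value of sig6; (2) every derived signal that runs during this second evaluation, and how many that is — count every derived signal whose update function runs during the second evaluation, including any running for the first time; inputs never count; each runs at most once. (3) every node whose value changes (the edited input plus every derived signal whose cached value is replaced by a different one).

Demanding sig6 again yields 0.
0 derived signals run: none.
The nodes whose values change: src2.
Note the shortcut — nothing in the graph depends on src2 at all, so no recomputation happens.

First demand of the output computes:
  sig1 = neg(0) = 0
  sig3 = max2(0, -8) = 0
  sig4 = min2(0, 0) = 0
  sig6 = sub(0, 0) = 0

After the edit, cleaning proceeds:
  no node depends on src2 at all; the second demand re-runs nothing.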